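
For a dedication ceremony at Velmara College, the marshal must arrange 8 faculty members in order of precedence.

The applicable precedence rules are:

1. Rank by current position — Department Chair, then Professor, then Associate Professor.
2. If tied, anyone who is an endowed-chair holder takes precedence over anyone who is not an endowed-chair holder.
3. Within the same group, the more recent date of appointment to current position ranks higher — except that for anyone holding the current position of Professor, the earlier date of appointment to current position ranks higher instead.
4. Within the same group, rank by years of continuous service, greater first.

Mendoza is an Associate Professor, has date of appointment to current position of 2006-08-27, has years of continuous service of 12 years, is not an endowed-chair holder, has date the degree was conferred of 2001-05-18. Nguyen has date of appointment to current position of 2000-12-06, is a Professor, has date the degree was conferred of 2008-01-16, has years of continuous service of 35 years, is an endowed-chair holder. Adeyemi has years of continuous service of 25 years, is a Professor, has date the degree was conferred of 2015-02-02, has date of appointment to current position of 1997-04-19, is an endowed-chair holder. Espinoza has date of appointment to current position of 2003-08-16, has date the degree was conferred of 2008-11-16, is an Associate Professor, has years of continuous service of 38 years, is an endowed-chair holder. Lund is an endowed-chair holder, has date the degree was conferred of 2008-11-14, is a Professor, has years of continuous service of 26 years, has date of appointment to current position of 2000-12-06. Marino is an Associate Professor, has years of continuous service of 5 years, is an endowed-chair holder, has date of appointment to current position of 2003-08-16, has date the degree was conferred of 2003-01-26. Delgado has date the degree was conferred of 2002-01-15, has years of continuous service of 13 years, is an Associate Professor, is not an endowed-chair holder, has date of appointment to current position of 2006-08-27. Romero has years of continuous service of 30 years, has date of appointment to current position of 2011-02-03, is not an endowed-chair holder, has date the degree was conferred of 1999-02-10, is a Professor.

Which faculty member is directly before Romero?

Lund

By current position: Adeyemi, Nguyen, Lund and Romero (Professor); then Espinoza, Marino, Delgado and Mendoza (Associate Professor).
Among Adeyemi, Nguyen, Lund and Romero, an endowed-chair holder before not an endowed-chair holder: Adeyemi, Nguyen and Lund (an endowed-chair holder) before Romero (not an endowed-chair holder).
Among Adeyemi, Nguyen and Lund, by date of appointment to current position (earlier first) (reversed rule for this group): Adeyemi (1997-04-19) before Nguyen and Lund (2000-12-06).
Among Nguyen and Lund, by years of continuous service (higher first): Nguyen (35 years) before Lund (26 years).
Among Espinoza, Marino, Delgado and Mendoza, an endowed-chair holder before not an endowed-chair holder: Espinoza and Marino (an endowed-chair holder) before Delgado and Mendoza (not an endowed-chair holder).
Espinoza and Marino both have date of appointment to current position 2003-08-16, so the next rule applies.
Among Espinoza and Marino, by years of continuous service (higher first): Espinoza (38 years) before Marino (5 years).
Delgado and Mendoza both have date of appointment to current position 2006-08-27, so the next rule applies.
Among Delgado and Mendoza, by years of continuous service (higher first): Delgado (13 years) before Mendoza (12 years).
Order: Adeyemi, Nguyen, Lund, Romero, Espinoza, Marino, Delgado, Mendoza.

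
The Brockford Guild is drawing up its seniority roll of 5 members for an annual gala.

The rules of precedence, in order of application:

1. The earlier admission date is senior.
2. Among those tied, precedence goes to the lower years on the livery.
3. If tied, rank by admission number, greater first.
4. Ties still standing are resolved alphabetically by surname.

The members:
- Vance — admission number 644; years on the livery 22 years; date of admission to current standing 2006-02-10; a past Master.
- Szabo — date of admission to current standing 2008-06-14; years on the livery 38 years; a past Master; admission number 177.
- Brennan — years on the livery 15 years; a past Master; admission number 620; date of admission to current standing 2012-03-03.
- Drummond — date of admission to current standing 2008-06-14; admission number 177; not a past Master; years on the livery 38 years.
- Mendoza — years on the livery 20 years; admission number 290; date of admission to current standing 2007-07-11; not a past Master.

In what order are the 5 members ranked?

Vance, Mendoza, Drummond, Szabo, Brennan

By date of admission to current standing (earlier first): Vance (2006-02-10); then Mendoza (2007-07-11); then Drummond and Szabo (both 2008-06-14); then Brennan (2012-03-03).
Drummond and Szabo both have years on the livery 38 years, so the next rule applies.
Drummond and Szabo both have admission number 177, so the next rule applies.
Among Drummond and Szabo, alphabetically by surname: Drummond before Szabo.
Full order: Vance, Mendoza, Drummond, Szabo, Brennan.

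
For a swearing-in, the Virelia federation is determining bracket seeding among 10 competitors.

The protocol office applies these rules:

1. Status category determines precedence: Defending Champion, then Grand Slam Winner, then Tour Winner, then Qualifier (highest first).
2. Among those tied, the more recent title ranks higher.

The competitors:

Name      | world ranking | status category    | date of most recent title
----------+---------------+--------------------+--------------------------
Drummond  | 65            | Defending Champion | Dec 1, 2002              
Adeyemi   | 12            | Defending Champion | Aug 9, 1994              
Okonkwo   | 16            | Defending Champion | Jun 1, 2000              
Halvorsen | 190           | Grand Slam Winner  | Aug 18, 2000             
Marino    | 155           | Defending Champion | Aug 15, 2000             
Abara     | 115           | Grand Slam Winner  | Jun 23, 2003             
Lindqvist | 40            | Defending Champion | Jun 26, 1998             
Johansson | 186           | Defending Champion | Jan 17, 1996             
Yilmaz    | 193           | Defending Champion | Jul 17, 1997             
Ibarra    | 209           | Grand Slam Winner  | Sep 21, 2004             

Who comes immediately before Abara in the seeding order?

By status category: Drummond, Marino, Okonkwo, Lindqvist, Yilmaz, Johansson and Adeyemi (Defending Champion); then Ibarra, Abara and Halvorsen (Grand Slam Winner).
Among Drummond, Marino, Okonkwo, Lindqvist, Yilmaz, Johansson and Adeyemi, by date of most recent title (later first): Drummond (Dec 1, 2002) before Marino (Aug 15, 2000) before Okonkwo (Jun 1, 2000) before Lindqvist (Jun 26, 1998) before Yilmaz (Jul 17, 1997) before Johansson (Jan 17, 1996) before Adeyemi (Aug 9, 1994).
Among Ibarra, Abara and Halvorsen, by date of most recent title (later first): Ibarra (Sep 21, 2004) before Abara (Jun 23, 2003) before Halvorsen (Aug 18, 2000).
Order: Drummond, Marino, Okonkwo, Lindqvist, Yilmaz, Johansson, Adeyemi, Ibarra, Abara, Halvorsen.

Ibarra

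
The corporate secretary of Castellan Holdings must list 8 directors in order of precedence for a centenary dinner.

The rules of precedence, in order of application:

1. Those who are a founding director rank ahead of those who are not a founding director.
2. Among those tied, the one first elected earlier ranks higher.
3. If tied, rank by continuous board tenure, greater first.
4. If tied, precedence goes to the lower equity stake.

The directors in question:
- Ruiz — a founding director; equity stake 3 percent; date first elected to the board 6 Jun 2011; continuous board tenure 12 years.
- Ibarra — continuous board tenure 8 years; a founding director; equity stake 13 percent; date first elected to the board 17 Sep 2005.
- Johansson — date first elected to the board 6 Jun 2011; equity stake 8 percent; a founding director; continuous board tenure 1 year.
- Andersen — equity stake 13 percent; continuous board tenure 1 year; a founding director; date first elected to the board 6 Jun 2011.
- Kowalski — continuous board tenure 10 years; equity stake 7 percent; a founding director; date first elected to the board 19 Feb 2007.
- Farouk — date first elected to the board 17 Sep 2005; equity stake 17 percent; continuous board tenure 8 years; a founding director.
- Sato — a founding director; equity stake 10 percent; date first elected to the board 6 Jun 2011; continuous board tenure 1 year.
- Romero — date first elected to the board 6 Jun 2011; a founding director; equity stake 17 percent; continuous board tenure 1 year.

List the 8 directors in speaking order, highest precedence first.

Ibarra, Farouk, Kowalski, Ruiz, Johansson, Sato, Andersen, Romero

By the first rule: Ibarra, Farouk, Kowalski, Ruiz, Johansson, Sato, Andersen and Romero (each a founding director).
Among Ibarra, Farouk, Kowalski, Ruiz, Johansson, Sato, Andersen and Romero, by date first elected to the board (earlier first): Ibarra and Farouk (17 Sep 2005) before Kowalski (19 Feb 2007) before Ruiz, Johansson, Sato, Andersen and Romero (6 Jun 2011).
Ibarra and Farouk both have continuous board tenure 8 years, so the next rule applies.
Among Ibarra and Farouk, by equity stake (lower first): Ibarra (13 percent) before Farouk (17 percent).
Among Ruiz, Johansson, Sato, Andersen and Romero, by continuous board tenure (higher first): Ruiz (12 years) before Johansson, Sato, Andersen and Romero (1 year).
Among Johansson, Sato, Andersen and Romero, by equity stake (lower first): Johansson (8 percent) before Sato (10 percent) before Andersen (13 percent) before Romero (17 percent).
Full order: Ibarra, Farouk, Kowalski, Ruiz, Johansson, Sato, Andersen, Romero.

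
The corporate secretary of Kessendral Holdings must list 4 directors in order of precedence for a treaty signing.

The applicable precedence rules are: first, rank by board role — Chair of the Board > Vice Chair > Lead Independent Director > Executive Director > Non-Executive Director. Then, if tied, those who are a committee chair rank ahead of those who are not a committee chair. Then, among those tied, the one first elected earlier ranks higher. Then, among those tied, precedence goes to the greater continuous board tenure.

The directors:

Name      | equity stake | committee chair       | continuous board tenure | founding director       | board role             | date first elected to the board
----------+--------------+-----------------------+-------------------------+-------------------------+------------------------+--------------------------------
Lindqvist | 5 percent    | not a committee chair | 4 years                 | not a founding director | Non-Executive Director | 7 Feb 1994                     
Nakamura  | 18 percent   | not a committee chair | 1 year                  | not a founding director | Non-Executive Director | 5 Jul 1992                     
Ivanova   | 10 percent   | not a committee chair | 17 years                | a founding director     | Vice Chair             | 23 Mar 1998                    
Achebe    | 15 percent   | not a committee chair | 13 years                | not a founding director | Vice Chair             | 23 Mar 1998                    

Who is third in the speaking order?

Nakamura

By board role: Ivanova and Achebe (Vice Chair); then Nakamura and Lindqvist (Non-Executive Director).
Ivanova and Achebe are each not a committee chair, so the next rule applies.
Ivanova and Achebe both have date first elected to the board 23 Mar 1998, so the next rule applies.
Among Ivanova and Achebe, by continuous board tenure (higher first): Ivanova (17 years) before Achebe (13 years).
Nakamura and Lindqvist are each not a committee chair, so the next rule applies.
Among Nakamura and Lindqvist, by date first elected to the board (earlier first): Nakamura (5 Jul 1992) before Lindqvist (7 Feb 1994).
Order: Ivanova, Achebe, Nakamura, Lindqvist.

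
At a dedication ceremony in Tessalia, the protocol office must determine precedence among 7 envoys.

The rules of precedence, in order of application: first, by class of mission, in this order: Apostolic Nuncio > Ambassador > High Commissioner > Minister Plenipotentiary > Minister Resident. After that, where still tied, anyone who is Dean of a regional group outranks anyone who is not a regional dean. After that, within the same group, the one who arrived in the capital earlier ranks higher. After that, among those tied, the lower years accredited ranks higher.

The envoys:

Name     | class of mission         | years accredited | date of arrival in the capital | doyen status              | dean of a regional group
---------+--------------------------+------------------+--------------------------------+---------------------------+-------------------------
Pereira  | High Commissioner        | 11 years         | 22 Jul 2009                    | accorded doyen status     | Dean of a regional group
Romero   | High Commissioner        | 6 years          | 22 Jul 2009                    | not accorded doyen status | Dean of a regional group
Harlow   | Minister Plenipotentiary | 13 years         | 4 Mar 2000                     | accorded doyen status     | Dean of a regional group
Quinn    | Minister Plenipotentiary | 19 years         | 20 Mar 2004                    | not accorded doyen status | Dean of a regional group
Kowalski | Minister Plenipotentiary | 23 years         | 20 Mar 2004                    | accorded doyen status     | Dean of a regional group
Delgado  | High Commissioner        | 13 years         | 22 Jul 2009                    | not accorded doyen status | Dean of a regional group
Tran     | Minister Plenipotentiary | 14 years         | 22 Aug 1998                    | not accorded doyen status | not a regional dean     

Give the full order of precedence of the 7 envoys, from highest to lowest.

By class of mission: Romero, Pereira and Delgado (High Commissioner); then Harlow, Quinn, Kowalski and Tran (Minister Plenipotentiary).
Romero, Pereira and Delgado are each Dean of a regional group, so the next rule applies.
Romero, Pereira and Delgado all have date of arrival in the capital 22 Jul 2009, so the next rule applies.
Among Romero, Pereira and Delgado, by years accredited (lower first): Romero (6 years) before Pereira (11 years) before Delgado (13 years).
Among Harlow, Quinn, Kowalski and Tran, Dean of a regional group before not a regional dean: Harlow, Quinn and Kowalski (Dean of a regional group) before Tran (not a regional dean).
Among Harlow, Quinn and Kowalski, by date of arrival in the capital (earlier first): Harlow (4 Mar 2000) before Quinn and Kowalski (20 Mar 2004).
Among Quinn and Kowalski, by years accredited (lower first): Quinn (19 years) before Kowalski (23 years).
Full order: Romero, Pereira, Delgado, Harlow, Quinn, Kowalski, Tran.

Romero, Pereira, Delgado, Harlow, Quinn, Kowalski, Tran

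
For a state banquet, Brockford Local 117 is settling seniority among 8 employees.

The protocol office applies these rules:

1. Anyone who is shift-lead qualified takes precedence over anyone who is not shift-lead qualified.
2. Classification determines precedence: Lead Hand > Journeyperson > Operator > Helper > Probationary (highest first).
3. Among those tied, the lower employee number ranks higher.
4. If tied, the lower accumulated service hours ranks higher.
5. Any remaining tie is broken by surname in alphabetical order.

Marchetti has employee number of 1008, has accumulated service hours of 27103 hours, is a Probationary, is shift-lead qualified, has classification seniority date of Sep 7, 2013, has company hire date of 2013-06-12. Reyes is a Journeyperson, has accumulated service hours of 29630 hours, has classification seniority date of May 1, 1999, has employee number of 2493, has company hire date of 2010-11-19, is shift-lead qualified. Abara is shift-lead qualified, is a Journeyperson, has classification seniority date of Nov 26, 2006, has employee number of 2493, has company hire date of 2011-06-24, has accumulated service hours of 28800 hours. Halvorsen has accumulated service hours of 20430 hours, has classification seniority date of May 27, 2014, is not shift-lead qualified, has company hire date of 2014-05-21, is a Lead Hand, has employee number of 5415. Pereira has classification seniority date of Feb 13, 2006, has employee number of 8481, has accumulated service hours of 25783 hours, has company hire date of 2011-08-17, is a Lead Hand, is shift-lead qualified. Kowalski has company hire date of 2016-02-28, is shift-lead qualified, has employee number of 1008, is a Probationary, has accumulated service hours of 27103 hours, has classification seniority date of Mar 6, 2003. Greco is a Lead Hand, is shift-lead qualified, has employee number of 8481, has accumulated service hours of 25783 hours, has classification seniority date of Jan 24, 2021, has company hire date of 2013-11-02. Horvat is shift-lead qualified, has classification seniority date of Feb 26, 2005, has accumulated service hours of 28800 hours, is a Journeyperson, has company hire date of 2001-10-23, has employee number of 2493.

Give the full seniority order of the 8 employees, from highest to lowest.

By the first rule: Greco, Pereira, Abara, Horvat, Reyes, Kowalski and Marchetti (each shift-lead qualified); then Halvorsen (not shift-lead qualified).
Among Greco, Pereira, Abara, Horvat, Reyes, Kowalski and Marchetti, by classification: Greco and Pereira (Lead Hand) before Abara, Horvat and Reyes (Journeyperson) before Kowalski and Marchetti (Probationary).
Greco and Pereira both have employee number 8481, so the next rule applies.
Greco and Pereira both have accumulated service hours 25783 hours, so the next rule applies.
Among Greco and Pereira, alphabetically by surname: Greco before Pereira.
Abara, Horvat and Reyes all have employee number 2493, so the next rule applies.
Among Abara, Horvat and Reyes, by accumulated service hours (lower first): Abara and Horvat (28800 hours) before Reyes (29630 hours).
Among Abara and Horvat, alphabetically by surname: Abara before Horvat.
Kowalski and Marchetti both have employee number 1008, so the next rule applies.
Kowalski and Marchetti both have accumulated service hours 27103 hours, so the next rule applies.
Among Kowalski and Marchetti, alphabetically by surname: Kowalski before Marchetti.
Full order: Greco, Pereira, Abara, Horvat, Reyes, Kowalski, Marchetti, Halvorsen.

Greco, Pereira, Abara, Horvat, Reyes, Kowalski, Marchetti, Halvorsen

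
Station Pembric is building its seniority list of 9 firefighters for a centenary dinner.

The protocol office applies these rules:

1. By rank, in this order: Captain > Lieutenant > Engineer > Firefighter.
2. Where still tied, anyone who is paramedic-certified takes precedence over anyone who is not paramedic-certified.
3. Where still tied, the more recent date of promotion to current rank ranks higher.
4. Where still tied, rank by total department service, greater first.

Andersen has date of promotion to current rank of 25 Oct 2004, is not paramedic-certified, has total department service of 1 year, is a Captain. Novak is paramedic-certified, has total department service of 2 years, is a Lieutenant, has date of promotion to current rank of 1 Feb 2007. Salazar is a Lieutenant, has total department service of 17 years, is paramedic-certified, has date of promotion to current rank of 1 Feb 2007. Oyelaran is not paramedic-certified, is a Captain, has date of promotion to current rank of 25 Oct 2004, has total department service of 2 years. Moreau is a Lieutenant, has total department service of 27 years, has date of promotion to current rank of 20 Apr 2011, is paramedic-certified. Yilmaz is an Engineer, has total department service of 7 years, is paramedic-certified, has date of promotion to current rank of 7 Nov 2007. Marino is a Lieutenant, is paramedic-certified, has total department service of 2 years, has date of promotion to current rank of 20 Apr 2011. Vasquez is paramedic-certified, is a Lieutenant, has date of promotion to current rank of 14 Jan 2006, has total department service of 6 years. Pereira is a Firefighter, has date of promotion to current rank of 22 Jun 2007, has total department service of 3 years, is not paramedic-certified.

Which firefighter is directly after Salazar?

Novak

By rank: Oyelaran and Andersen (Captain); then Moreau, Marino, Salazar, Novak and Vasquez (Lieutenant); then Yilmaz (Engineer); then Pereira (Firefighter).
Oyelaran and Andersen are each not paramedic-certified, so the next rule applies.
Oyelaran and Andersen both have date of promotion to current rank 25 Oct 2004, so the next rule applies.
Among Oyelaran and Andersen, by total department service (higher first): Oyelaran (2 years) before Andersen (1 year).
Moreau, Marino, Salazar, Novak and Vasquez are each paramedic-certified, so the next rule applies.
Among Moreau, Marino, Salazar, Novak and Vasquez, by date of promotion to current rank (later first): Moreau and Marino (20 Apr 2011) before Salazar and Novak (1 Feb 2007) before Vasquez (14 Jan 2006).
Among Moreau and Marino, by total department service (higher first): Moreau (27 years) before Marino (2 years).
Among Salazar and Novak, by total department service (higher first): Salazar (17 years) before Novak (2 years).
Order: Oyelaran, Andersen, Moreau, Marino, Salazar, Novak, Vasquez, Yilmaz, Pereira.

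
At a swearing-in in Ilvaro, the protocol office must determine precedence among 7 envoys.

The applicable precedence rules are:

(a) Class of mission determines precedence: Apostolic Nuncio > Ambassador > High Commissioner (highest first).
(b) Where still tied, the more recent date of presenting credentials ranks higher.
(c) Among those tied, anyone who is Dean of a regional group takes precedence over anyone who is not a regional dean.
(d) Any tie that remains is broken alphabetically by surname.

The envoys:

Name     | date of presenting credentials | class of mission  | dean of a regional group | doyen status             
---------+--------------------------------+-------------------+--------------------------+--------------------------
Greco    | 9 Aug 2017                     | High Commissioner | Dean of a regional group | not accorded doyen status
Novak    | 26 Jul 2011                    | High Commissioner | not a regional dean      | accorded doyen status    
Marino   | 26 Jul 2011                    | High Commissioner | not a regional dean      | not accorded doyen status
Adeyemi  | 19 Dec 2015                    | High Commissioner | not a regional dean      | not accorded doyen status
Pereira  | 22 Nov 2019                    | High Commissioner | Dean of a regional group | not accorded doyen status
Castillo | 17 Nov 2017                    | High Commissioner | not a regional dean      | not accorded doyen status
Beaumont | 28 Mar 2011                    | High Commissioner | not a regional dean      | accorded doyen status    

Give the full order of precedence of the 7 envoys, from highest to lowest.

Pereira, Castillo, Greco, Adeyemi, Marino, Novak, Beaumont

By class of mission: Pereira, Castillo, Greco, Adeyemi, Marino, Novak and Beaumont (High Commissioner).
Among Pereira, Castillo, Greco, Adeyemi, Marino, Novak and Beaumont, by date of presenting credentials (later first): Pereira (22 Nov 2019) before Castillo (17 Nov 2017) before Greco (9 Aug 2017) before Adeyemi (19 Dec 2015) before Marino and Novak (26 Jul 2011) before Beaumont (28 Mar 2011).
Marino and Novak are each not a regional dean, so the next rule applies.
Among Marino and Novak, alphabetically by surname: Marino before Novak.
Full order: Pereira, Castillo, Greco, Adeyemi, Marino, Novak, Beaumont.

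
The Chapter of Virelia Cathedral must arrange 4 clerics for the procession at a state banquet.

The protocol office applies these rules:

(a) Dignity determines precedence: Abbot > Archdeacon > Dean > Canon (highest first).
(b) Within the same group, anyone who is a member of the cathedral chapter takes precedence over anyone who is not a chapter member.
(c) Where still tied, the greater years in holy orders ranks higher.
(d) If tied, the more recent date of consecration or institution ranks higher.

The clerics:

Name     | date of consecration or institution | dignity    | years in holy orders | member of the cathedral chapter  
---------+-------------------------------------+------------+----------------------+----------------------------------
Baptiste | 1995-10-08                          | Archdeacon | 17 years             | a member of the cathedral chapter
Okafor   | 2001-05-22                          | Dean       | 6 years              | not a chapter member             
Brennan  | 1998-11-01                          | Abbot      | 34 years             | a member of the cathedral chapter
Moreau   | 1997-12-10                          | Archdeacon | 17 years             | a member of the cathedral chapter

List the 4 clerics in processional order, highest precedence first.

Brennan, Moreau, Baptiste, Okafor

By dignity: Brennan (Abbot); then Moreau and Baptiste (Archdeacon); then Okafor (Dean).
Moreau and Baptiste are each a member of the cathedral chapter, so the next rule applies.
Moreau and Baptiste both have years in holy orders 17 years, so the next rule applies.
Among Moreau and Baptiste, by date of consecration or institution (later first): Moreau (1997-12-10) before Baptiste (1995-10-08).
Full order: Brennan, Moreau, Baptiste, Okafor.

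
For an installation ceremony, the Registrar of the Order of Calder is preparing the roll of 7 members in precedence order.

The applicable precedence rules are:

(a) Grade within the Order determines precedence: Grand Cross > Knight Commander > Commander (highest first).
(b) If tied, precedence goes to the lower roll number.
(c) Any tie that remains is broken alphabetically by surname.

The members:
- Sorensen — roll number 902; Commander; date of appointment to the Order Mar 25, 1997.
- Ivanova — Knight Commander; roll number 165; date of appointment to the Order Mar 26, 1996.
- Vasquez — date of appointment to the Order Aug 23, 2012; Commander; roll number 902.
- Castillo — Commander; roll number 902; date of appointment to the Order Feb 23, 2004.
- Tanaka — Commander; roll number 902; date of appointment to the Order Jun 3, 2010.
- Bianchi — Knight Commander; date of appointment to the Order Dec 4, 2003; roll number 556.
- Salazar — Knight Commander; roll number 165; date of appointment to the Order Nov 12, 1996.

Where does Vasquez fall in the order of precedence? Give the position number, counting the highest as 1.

7

By grade within the Order: Ivanova, Salazar and Bianchi (Knight Commander); then Castillo, Sorensen, Tanaka and Vasquez (Commander).
Among Ivanova, Salazar and Bianchi, by roll number (lower first): Ivanova and Salazar (165) before Bianchi (556).
Among Ivanova and Salazar, alphabetically by surname: Ivanova before Salazar.
Castillo, Sorensen, Tanaka and Vasquez all have roll number 902, so the next rule applies.
Among Castillo, Sorensen, Tanaka and Vasquez, alphabetically by surname: Castillo before Sorensen before Tanaka before Vasquez.
Order: Ivanova, Salazar, Bianchi, Castillo, Sorensen, Tanaka, Vasquez. So position 7.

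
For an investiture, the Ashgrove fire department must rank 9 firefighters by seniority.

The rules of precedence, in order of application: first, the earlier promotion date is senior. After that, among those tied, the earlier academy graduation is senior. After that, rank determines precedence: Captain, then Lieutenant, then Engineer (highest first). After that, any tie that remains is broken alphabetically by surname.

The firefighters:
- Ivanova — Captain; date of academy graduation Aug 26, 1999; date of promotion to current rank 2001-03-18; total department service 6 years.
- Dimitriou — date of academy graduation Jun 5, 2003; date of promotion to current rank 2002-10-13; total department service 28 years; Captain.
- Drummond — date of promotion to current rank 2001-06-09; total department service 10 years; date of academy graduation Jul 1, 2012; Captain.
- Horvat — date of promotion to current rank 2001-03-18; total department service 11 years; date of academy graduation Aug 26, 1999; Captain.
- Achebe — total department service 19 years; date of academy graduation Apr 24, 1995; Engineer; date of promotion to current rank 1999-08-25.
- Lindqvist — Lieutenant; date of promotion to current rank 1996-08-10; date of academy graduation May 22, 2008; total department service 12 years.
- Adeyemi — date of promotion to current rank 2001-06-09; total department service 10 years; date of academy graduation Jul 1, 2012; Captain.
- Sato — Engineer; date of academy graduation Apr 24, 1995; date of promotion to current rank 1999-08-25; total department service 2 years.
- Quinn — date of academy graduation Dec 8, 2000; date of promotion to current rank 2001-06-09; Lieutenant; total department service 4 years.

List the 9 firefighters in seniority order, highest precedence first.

Lindqvist, Achebe, Sato, Horvat, Ivanova, Quinn, Adeyemi, Drummond, Dimitriou

By date of promotion to current rank (earlier first): Lindqvist (1996-08-10); then Achebe and Sato (both 1999-08-25); then Horvat and Ivanova (both 2001-03-18); then Quinn, Adeyemi and Drummond (each 2001-06-09); then Dimitriou (2002-10-13).
Achebe and Sato both have date of academy graduation Apr 24, 1995, so the next rule applies.
Achebe and Sato are each Engineer, so the next rule applies.
Among Achebe and Sato, alphabetically by surname: Achebe before Sato.
Horvat and Ivanova both have date of academy graduation Aug 26, 1999, so the next rule applies.
Horvat and Ivanova are each Captain, so the next rule applies.
Among Horvat and Ivanova, alphabetically by surname: Horvat before Ivanova.
Among Quinn, Adeyemi and Drummond, by date of academy graduation (earlier first): Quinn (Dec 8, 2000) before Adeyemi and Drummond (Jul 1, 2012).
Adeyemi and Drummond are each Captain, so the next rule applies.
Among Adeyemi and Drummond, alphabetically by surname: Adeyemi before Drummond.
Full order: Lindqvist, Achebe, Sato, Horvat, Ivanova, Quinn, Adeyemi, Drummond, Dimitriou.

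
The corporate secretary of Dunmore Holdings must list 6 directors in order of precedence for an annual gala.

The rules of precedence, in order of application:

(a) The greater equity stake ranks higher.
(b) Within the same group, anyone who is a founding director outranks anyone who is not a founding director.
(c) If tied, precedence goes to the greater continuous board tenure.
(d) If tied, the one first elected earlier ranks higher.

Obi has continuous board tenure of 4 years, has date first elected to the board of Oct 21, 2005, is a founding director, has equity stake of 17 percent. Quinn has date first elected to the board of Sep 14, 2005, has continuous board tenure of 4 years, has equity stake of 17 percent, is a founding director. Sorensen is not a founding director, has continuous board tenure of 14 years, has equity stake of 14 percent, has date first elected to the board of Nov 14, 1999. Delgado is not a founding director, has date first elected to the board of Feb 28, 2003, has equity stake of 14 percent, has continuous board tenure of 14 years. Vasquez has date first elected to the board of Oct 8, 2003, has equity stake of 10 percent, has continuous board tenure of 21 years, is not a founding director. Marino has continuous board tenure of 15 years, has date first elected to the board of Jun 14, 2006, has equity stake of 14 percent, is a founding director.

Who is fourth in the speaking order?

By equity stake (higher first): Quinn and Obi (both 17 percent); then Marino, Sorensen and Delgado (each 14 percent); then Vasquez (10 percent).
Quinn and Obi are each a founding director, so the next rule applies.
Quinn and Obi both have continuous board tenure 4 years, so the next rule applies.
Among Quinn and Obi, by date first elected to the board (earlier first): Quinn (Sep 14, 2005) before Obi (Oct 21, 2005).
Among Marino, Sorensen and Delgado, a founding director before not a founding director: Marino (a founding director) before Sorensen and Delgado (not a founding director).
Sorensen and Delgado both have continuous board tenure 14 years, so the next rule applies.
Among Sorensen and Delgado, by date first elected to the board (earlier first): Sorensen (Nov 14, 1999) before Delgado (Feb 28, 2003).
Order: Quinn, Obi, Marino, Sorensen, Delgado, Vasquez.

Sorensen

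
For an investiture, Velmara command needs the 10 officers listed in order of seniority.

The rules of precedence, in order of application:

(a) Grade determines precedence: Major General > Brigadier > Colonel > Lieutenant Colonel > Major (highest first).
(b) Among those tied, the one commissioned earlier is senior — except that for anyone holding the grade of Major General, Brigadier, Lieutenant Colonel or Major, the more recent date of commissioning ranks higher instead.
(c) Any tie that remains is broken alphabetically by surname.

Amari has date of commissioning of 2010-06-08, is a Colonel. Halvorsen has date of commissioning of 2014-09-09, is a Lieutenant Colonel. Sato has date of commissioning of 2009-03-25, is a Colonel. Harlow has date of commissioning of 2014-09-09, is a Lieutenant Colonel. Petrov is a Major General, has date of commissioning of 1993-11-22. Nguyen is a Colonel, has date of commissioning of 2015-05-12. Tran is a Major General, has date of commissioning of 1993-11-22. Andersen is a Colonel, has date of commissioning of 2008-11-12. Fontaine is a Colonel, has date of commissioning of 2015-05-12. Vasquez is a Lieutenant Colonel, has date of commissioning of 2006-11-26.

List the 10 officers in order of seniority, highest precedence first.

Petrov, Tran, Andersen, Sato, Amari, Fontaine, Nguyen, Halvorsen, Harlow, Vasquez

By grade: Petrov and Tran (Major General); then Andersen, Sato, Amari, Fontaine and Nguyen (Colonel); then Halvorsen, Harlow and Vasquez (Lieutenant Colonel).
Petrov and Tran both have date of commissioning 1993-11-22, so the next rule applies.
Among Petrov and Tran, alphabetically by surname: Petrov before Tran.
Among Andersen, Sato, Amari, Fontaine and Nguyen, by date of commissioning (earlier first): Andersen (2008-11-12) before Sato (2009-03-25) before Amari (2010-06-08) before Fontaine and Nguyen (2015-05-12).
Among Fontaine and Nguyen, alphabetically by surname: Fontaine before Nguyen.
Among Halvorsen, Harlow and Vasquez, by date of commissioning (later first) (reversed rule for this group): Halvorsen and Harlow (2014-09-09) before Vasquez (2006-11-26).
Among Halvorsen and Harlow, alphabetically by surname: Halvorsen before Harlow.
Full order: Petrov, Tran, Andersen, Sato, Amari, Fontaine, Nguyen, Halvorsen, Harlow, Vasquez.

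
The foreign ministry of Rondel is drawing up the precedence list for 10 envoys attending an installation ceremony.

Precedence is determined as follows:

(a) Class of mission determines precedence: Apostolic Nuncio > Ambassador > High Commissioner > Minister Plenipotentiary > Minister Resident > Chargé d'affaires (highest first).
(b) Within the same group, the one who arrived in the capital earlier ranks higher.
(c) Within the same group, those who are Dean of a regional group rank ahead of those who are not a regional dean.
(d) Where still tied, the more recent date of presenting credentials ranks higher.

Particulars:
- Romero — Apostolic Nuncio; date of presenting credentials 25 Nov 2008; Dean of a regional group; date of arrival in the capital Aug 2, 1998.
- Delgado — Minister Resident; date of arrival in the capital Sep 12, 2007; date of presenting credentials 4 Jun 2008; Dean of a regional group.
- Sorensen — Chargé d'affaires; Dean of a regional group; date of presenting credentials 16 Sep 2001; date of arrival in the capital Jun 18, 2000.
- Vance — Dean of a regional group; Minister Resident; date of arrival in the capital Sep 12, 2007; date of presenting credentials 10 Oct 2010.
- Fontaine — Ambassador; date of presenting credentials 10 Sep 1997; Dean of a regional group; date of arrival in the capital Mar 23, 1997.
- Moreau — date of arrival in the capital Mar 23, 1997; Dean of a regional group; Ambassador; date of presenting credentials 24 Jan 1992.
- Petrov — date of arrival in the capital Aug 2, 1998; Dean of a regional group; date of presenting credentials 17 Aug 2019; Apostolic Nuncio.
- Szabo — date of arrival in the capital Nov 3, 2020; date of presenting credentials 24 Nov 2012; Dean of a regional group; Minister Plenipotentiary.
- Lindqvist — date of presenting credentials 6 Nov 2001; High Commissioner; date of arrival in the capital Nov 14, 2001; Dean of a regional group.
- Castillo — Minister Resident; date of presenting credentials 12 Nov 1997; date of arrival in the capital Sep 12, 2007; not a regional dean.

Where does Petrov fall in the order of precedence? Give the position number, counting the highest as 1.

1

By class of mission: Petrov and Romero (Apostolic Nuncio); then Fontaine and Moreau (Ambassador); then Lindqvist (High Commissioner); then Szabo (Minister Plenipotentiary); then Vance, Delgado and Castillo (Minister Resident); then Sorensen (Chargé d'affaires).
Petrov and Romero both have date of arrival in the capital Aug 2, 1998, so the next rule applies.
Petrov and Romero are each Dean of a regional group, so the next rule applies.
Among Petrov and Romero, by date of presenting credentials (later first): Petrov (17 Aug 2019) before Romero (25 Nov 2008).
Fontaine and Moreau both have date of arrival in the capital Mar 23, 1997, so the next rule applies.
Fontaine and Moreau are each Dean of a regional group, so the next rule applies.
Among Fontaine and Moreau, by date of presenting credentials (later first): Fontaine (10 Sep 1997) before Moreau (24 Jan 1992).
Vance, Delgado and Castillo all have date of arrival in the capital Sep 12, 2007, so the next rule applies.
Among Vance, Delgado and Castillo, Dean of a regional group before not a regional dean: Vance and Delgado (Dean of a regional group) before Castillo (not a regional dean).
Among Vance and Delgado, by date of presenting credentials (later first): Vance (10 Oct 2010) before Delgado (4 Jun 2008).
Order: Petrov, Romero, Fontaine, Moreau, Lindqvist, Szabo, Vance, Delgado, Castillo, Sorensen. So position 1.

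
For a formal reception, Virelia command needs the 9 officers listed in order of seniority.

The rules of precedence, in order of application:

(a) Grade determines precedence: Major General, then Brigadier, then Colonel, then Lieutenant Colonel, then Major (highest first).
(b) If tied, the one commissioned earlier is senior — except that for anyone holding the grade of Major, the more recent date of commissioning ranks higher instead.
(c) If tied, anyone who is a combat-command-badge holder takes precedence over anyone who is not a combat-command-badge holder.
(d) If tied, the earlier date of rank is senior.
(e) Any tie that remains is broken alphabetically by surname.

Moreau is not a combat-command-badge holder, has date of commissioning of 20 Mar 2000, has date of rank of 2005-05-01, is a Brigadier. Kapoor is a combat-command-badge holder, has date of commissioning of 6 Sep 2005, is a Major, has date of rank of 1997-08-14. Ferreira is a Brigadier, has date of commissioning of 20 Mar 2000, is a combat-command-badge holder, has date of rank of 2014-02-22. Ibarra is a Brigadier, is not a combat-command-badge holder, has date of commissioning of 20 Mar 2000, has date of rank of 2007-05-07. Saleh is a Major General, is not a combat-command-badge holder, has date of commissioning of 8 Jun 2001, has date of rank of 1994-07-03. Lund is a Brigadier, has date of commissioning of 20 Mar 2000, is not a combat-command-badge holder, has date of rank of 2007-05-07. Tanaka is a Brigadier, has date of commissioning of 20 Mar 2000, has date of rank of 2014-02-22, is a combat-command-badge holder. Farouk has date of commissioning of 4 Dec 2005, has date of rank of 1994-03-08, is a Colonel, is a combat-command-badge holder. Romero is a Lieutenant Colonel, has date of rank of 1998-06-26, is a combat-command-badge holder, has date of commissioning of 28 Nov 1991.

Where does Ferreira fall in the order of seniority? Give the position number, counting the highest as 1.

2

By grade: Saleh (Major General); then Ferreira, Tanaka, Moreau, Ibarra and Lund (Brigadier); then Farouk (Colonel); then Romero (Lieutenant Colonel); then Kapoor (Major).
Ferreira, Tanaka, Moreau, Ibarra and Lund all have date of commissioning 20 Mar 2000, so the next rule applies.
Among Ferreira, Tanaka, Moreau, Ibarra and Lund, a combat-command-badge holder before not a combat-command-badge holder: Ferreira and Tanaka (a combat-command-badge holder) before Moreau, Ibarra and Lund (not a combat-command-badge holder).
Ferreira and Tanaka both have date of rank 2014-02-22, so the next rule applies.
Among Ferreira and Tanaka, alphabetically by surname: Ferreira before Tanaka.
Among Moreau, Ibarra and Lund, by date of rank (earlier first): Moreau (2005-05-01) before Ibarra and Lund (2007-05-07).
Among Ibarra and Lund, alphabetically by surname: Ibarra before Lund.
Order: Saleh, Ferreira, Tanaka, Moreau, Ibarra, Lund, Farouk, Romero, Kapoor. So position 2.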